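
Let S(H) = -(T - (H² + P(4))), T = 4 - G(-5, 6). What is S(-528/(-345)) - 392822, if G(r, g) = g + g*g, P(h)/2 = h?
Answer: -5194431624/13225 ≈ -3.9277e+5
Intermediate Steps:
P(h) = 2*h
G(r, g) = g + g²
T = -38 (T = 4 - 6*(1 + 6) = 4 - 6*7 = 4 - 1*42 = 4 - 42 = -38)
S(H) = 46 + H² (S(H) = -(-38 - (H² + 2*4)) = -(-38 - (H² + 8)) = -(-38 - (8 + H²)) = -(-38 + (-8 - H²)) = -(-46 - H²) = 46 + H²)
S(-528/(-345)) - 392822 = (46 + (-528/(-345))²) - 392822 = (46 + (-528*(-1/345))²) - 392822 = (46 + (176/115)²) - 392822 = (46 + 30976/13225) - 392822 = 639326/13225 - 392822 = -5194431624/13225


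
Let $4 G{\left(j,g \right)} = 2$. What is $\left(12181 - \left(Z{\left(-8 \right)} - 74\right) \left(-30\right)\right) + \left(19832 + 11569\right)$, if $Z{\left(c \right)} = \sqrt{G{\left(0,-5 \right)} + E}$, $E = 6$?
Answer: $41362 + 15 \sqrt{26} \approx 41439.0$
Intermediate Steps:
$G{\left(j,g \right)} = \frac{1}{2}$ ($G{\left(j,g \right)} = \frac{1}{4} \cdot 2 = \frac{1}{2}$)
$Z{\left(c \right)} = \frac{\sqrt{26}}{2}$ ($Z{\left(c \right)} = \sqrt{\frac{1}{2} + 6} = \sqrt{\frac{13}{2}} = \frac{\sqrt{26}}{2}$)
$\left(12181 - \left(Z{\left(-8 \right)} - 74\right) \left(-30\right)\right) + \left(19832 + 11569\right) = \left(12181 - \left(\frac{\sqrt{26}}{2} - 74\right) \left(-30\right)\right) + \left(19832 + 11569\right) = \left(12181 - \left(-74 + \frac{\sqrt{26}}{2}\right) \left(-30\right)\right) + 31401 = \left(12181 - \left(2220 - 15 \sqrt{26}\right)\right) + 31401 = \left(9961 + 15 \sqrt{26}\right) + 31401 = 41362 + 15 \sqrt{26}$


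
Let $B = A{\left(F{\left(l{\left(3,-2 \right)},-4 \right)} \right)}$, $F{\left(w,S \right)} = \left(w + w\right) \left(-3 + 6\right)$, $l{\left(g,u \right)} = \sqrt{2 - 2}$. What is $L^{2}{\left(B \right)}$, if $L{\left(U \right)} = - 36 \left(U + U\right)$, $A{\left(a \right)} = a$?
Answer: $0$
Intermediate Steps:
$l{\left(g,u \right)} = 0$ ($l{\left(g,u \right)} = \sqrt{0} = 0$)
$F{\left(w,S \right)} = 6 w$ ($F{\left(w,S \right)} = 2 w 3 = 6 w$)
$B = 0$ ($B = 6 \cdot 0 = 0$)
$L{\left(U \right)} = - 72 U$ ($L{\left(U \right)} = - 36 \cdot 2 U = - 72 U$)
$L^{2}{\left(B \right)} = \left(\left(-72\right) 0\right)^{2} = 0^{2} = 0$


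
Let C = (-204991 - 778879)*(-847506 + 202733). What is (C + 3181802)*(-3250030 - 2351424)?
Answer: -3553427945241475648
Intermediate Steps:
C = 634372811510 (C = -983870*(-644773) = 634372811510)
(C + 3181802)*(-3250030 - 2351424) = (634372811510 + 3181802)*(-3250030 - 2351424) = 634375993312*(-5601454) = -3553427945241475648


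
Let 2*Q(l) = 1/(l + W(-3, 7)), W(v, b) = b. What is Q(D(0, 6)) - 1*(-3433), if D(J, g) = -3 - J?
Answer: 27465/8 ≈ 3433.1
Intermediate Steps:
Q(l) = 1/(2*(7 + l)) (Q(l) = 1/(2*(l + 7)) = 1/(2*(7 + l)))
Q(D(0, 6)) - 1*(-3433) = 1/(2*(7 + (-3 - 1*0))) - 1*(-3433) = 1/(2*(7 + (-3 + 0))) + 3433 = 1/(2*(7 - 3)) + 3433 = (1/2)/4 + 3433 = (1/2)*(1/4) + 3433 = 1/8 + 3433 = 27465/8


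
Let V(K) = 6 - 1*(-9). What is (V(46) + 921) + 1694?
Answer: 2630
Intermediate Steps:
V(K) = 15 (V(K) = 6 + 9 = 15)
(V(46) + 921) + 1694 = (15 + 921) + 1694 = 936 + 1694 = 2630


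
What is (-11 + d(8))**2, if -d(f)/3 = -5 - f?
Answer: 784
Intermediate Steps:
d(f) = 15 + 3*f (d(f) = -3*(-5 - f) = 15 + 3*f)
(-11 + d(8))**2 = (-11 + (15 + 3*8))**2 = (-11 + (15 + 24))**2 = (-11 + 39)**2 = 28**2 = 784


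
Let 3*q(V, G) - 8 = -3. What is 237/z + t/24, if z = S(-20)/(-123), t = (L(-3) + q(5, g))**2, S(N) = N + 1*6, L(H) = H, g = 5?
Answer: 787105/378 ≈ 2082.3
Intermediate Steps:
q(V, G) = 5/3 (q(V, G) = 8/3 + (1/3)*(-3) = 8/3 - 1 = 5/3)
S(N) = 6 + N (S(N) = N + 6 = 6 + N)
t = 16/9 (t = (-3 + 5/3)**2 = (-4/3)**2 = 16/9 ≈ 1.7778)
z = 14/123 (z = (6 - 20)/(-123) = -14*(-1/123) = 14/123 ≈ 0.11382)
237/z + t/24 = 237/(14/123) + (16/9)/24 = 237*(123/14) + (16/9)*(1/24) = 29151/14 + 2/27 = 787105/378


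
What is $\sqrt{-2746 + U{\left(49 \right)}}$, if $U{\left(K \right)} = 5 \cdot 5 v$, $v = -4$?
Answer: $i \sqrt{2846} \approx 53.348 i$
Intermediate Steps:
$U{\left(K \right)} = -100$ ($U{\left(K \right)} = 5 \cdot 5 \left(-4\right) = 25 \left(-4\right) = -100$)
$\sqrt{-2746 + U{\left(49 \right)}} = \sqrt{-2746 - 100} = \sqrt{-2846} = i \sqrt{2846}$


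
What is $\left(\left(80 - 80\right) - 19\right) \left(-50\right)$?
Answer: $950$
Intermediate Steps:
$\left(\left(80 - 80\right) - 19\right) \left(-50\right) = \left(0 - 19\right) \left(-50\right) = \left(-19\right) \left(-50\right) = 950$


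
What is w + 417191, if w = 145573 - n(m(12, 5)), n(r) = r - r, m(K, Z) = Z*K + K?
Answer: 562764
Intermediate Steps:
m(K, Z) = K + K*Z (m(K, Z) = K*Z + K = K + K*Z)
n(r) = 0
w = 145573 (w = 145573 - 1*0 = 145573 + 0 = 145573)
w + 417191 = 145573 + 417191 = 562764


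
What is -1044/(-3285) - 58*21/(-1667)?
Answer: 637942/608455 ≈ 1.0485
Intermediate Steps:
-1044/(-3285) - 58*21/(-1667) = -1044*(-1/3285) - 1218*(-1/1667) = 116/365 + 1218/1667 = 637942/608455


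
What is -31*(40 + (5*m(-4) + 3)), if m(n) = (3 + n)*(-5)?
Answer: -2108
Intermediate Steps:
m(n) = -15 - 5*n
-31*(40 + (5*m(-4) + 3)) = -31*(40 + (5*(-15 - 5*(-4)) + 3)) = -31*(40 + (5*(-15 + 20) + 3)) = -31*(40 + (5*5 + 3)) = -31*(40 + (25 + 3)) = -31*(40 + 28) = -31*68 = -2108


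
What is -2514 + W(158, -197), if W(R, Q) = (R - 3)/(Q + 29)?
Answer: -422507/168 ≈ -2514.9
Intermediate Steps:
W(R, Q) = (-3 + R)/(29 + Q)
-2514 + W(158, -197) = -2514 + (-3 + 158)/(29 - 197) = -2514 + 155/(-168) = -2514 - 1/168*155 = -2514 - 155/168 = -422507/168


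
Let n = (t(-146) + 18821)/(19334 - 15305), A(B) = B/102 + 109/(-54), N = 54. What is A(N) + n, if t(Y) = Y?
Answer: 13421/4266 ≈ 3.1460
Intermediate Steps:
A(B) = -109/54 + B/102 (A(B) = B*(1/102) + 109*(-1/54) = B/102 - 109/54 = -109/54 + B/102)
n = 6225/1343 (n = (-146 + 18821)/(19334 - 15305) = 18675/4029 = 18675*(1/4029) = 6225/1343 ≈ 4.6351)
A(N) + n = (-109/54 + (1/102)*54) + 6225/1343 = (-109/54 + 9/17) + 6225/1343 = -1367/918 + 6225/1343 = 13421/4266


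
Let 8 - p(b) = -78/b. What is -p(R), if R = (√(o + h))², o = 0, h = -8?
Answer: 7/4 ≈ 1.7500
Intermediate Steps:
R = -8 (R = (√(0 - 8))² = (√(-8))² = (2*I*√2)² = -8)
p(b) = 8 + 78/b (p(b) = 8 - (-78)/b = 8 + 78/b)
-p(R) = -(8 + 78/(-8)) = -(8 + 78*(-⅛)) = -(8 - 39/4) = -1*(-7/4) = 7/4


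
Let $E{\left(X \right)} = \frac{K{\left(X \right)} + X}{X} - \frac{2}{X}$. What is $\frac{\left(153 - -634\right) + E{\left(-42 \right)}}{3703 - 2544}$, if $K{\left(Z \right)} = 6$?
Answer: $\frac{16546}{24339} \approx 0.67981$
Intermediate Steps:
$E{\left(X \right)} = - \frac{2}{X} + \frac{6 + X}{X}$ ($E{\left(X \right)} = \frac{6 + X}{X} - \frac{2}{X} = - \frac{2}{X} + \frac{6 + X}{X}$)
$\frac{\left(153 - -634\right) + E{\left(-42 \right)}}{3703 - 2544} = \frac{\left(153 - -634\right) + \frac{4 - 42}{-42}}{3703 - 2544} = \frac{\left(153 + 634\right) - - \frac{19}{21}}{1159} = \left(787 + \frac{19}{21}\right) \frac{1}{1159} = \frac{16546}{21} \cdot \frac{1}{1159} = \frac{16546}{24339}$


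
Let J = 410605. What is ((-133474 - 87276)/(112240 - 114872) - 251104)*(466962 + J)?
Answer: -289897667044263/1316 ≈ -2.2029e+11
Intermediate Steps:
((-133474 - 87276)/(112240 - 114872) - 251104)*(466962 + J) = ((-133474 - 87276)/(112240 - 114872) - 251104)*(466962 + 410605) = (-220750/(-2632) - 251104)*877567 = (-220750*(-1/2632) - 251104)*877567 = (110375/1316 - 251104)*877567 = -330342489/1316*877567 = -289897667044263/1316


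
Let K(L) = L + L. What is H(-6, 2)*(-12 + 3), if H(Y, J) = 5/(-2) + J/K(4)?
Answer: 81/4 ≈ 20.250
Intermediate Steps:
K(L) = 2*L
H(Y, J) = -5/2 + J/8 (H(Y, J) = 5/(-2) + J/((2*4)) = 5*(-½) + J/8 = -5/2 + J*(⅛) = -5/2 + J/8)
H(-6, 2)*(-12 + 3) = (-5/2 + (⅛)*2)*(-12 + 3) = (-5/2 + ¼)*(-9) = -9/4*(-9) = 81/4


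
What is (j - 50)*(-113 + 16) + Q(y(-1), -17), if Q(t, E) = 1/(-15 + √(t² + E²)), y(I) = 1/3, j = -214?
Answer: 14775951/577 + 3*√2602/577 ≈ 25609.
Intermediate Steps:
y(I) = ⅓
Q(t, E) = 1/(-15 + √(E² + t²))
(j - 50)*(-113 + 16) + Q(y(-1), -17) = (-214 - 50)*(-113 + 16) + 1/(-15 + √((-17)² + (⅓)²)) = -264*(-97) + 1/(-15 + √(289 + ⅑)) = 25608 + 1/(-15 + √(2602/9)) = 25608 + 1/(-15 + √2602/3)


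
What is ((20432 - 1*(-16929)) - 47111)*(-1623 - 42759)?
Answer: 432724500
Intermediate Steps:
((20432 - 1*(-16929)) - 47111)*(-1623 - 42759) = ((20432 + 16929) - 47111)*(-44382) = (37361 - 47111)*(-44382) = -9750*(-44382) = 432724500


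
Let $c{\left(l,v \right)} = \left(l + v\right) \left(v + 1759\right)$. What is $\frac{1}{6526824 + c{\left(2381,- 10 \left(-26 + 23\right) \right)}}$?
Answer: $\frac{1}{10840103} \approx 9.225 \cdot 10^{-8}$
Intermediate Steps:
$c{\left(l,v \right)} = \left(1759 + v\right) \left(l + v\right)$ ($c{\left(l,v \right)} = \left(l + v\right) \left(1759 + v\right) = \left(1759 + v\right) \left(l + v\right)$)
$\frac{1}{6526824 + c{\left(2381,- 10 \left(-26 + 23\right) \right)}} = \frac{1}{6526824 + \left(\left(- 10 \left(-26 + 23\right)\right)^{2} + 1759 \cdot 2381 + 1759 \left(- 10 \left(-26 + 23\right)\right) + 2381 \left(- 10 \left(-26 + 23\right)\right)\right)} = \frac{1}{6526824 + \left(\left(\left(-10\right) \left(-3\right)\right)^{2} + 4188179 + 1759 \left(\left(-10\right) \left(-3\right)\right) + 2381 \left(\left(-10\right) \left(-3\right)\right)\right)} = \frac{1}{6526824 + \left(30^{2} + 4188179 + 1759 \cdot 30 + 2381 \cdot 30\right)} = \frac{1}{6526824 + \left(900 + 4188179 + 52770 + 71430\right)} = \frac{1}{6526824 + 4313279} = \frac{1}{10840103}$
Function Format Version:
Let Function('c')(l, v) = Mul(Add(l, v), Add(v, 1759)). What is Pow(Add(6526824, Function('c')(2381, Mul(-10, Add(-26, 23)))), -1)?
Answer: Rational(1, 10840103) ≈ 9.2250e-8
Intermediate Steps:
Function('c')(l, v) = Mul(Add(1759, v), Add(l, v)) (Function('c')(l, v) = Mul(Add(l, v), Add(1759, v)) = Mul(Add(1759, v), Add(l, v)))
Pow(Add(6526824, Function('c')(2381, Mul(-10, Add(-26, 23)))), -1) = Pow(Add(6526824, Add(Pow(Mul(-10, Add(-26, 23)), 2), Mul(1759, 2381), Mul(1759, Mul(-10, Add(-26, 23))), Mul(2381, Mul(-10, Add(-26, 23))))), -1) = Pow(Add(6526824, Add(Pow(Mul(-10, -3), 2), 4188179, Mul(1759, Mul(-10, -3)), Mul(2381, Mul(-10, -3)))), -1) = Pow(Add(6526824, Add(Pow(30, 2), 4188179, Mul(1759, 30), Mul(2381, 30))), -1) = Pow(Add(6526824, Add(900, 4188179, 52770, 71430)), -1) = Pow(Add(6526824, 4313279), -1) = Pow(10840103, -1) = Rational(1, 10840103)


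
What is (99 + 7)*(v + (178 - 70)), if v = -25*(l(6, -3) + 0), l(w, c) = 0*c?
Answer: 11448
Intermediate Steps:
l(w, c) = 0
v = 0 (v = -25*(0 + 0) = -25*0 = 0)
(99 + 7)*(v + (178 - 70)) = (99 + 7)*(0 + (178 - 70)) = 106*(0 + 108) = 106*108 = 11448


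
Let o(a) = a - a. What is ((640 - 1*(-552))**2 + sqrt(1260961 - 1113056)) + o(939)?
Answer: 1420864 + sqrt(147905) ≈ 1.4212e+6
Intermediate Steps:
o(a) = 0
((640 - 1*(-552))**2 + sqrt(1260961 - 1113056)) + o(939) = ((640 - 1*(-552))**2 + sqrt(1260961 - 1113056)) + 0 = ((640 + 552)**2 + sqrt(147905)) + 0 = (1192**2 + sqrt(147905)) + 0 = (1420864 + sqrt(147905)) + 0 = 1420864 + sqrt(147905)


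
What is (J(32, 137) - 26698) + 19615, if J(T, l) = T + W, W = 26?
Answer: -7025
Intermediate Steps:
J(T, l) = 26 + T (J(T, l) = T + 26 = 26 + T)
(J(32, 137) - 26698) + 19615 = ((26 + 32) - 26698) + 19615 = (58 - 26698) + 19615 = -26640 + 19615 = -7025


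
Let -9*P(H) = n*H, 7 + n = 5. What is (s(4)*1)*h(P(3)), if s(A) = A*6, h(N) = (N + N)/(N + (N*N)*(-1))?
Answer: 144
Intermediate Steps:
n = -2 (n = -7 + 5 = -2)
P(H) = 2*H/9 (P(H) = -(-2)*H/9 = 2*H/9)
h(N) = 2*N/(N - N²) (h(N) = (2*N)/(N + N²*(-1)) = (2*N)/(N - N²) = 2*N/(N - N²))
s(A) = 6*A
(s(4)*1)*h(P(3)) = ((6*4)*1)*(-2/(-1 + (2/9)*3)) = (24*1)*(-2/(-1 + ⅔)) = 24*(-2/(-⅓)) = 24*(-2*(-3)) = 24*6 = 144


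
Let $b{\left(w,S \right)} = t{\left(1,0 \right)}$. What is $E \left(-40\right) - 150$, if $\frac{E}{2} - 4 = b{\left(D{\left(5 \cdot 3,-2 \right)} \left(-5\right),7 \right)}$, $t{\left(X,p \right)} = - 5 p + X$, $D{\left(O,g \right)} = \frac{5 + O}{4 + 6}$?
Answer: $-550$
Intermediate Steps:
$D{\left(O,g \right)} = \frac{1}{2} + \frac{O}{10}$ ($D{\left(O,g \right)} = \frac{5 + O}{10} = \left(5 + O\right) \frac{1}{10} = \frac{1}{2} + \frac{O}{10}$)
$t{\left(X,p \right)} = X - 5 p$
$b{\left(w,S \right)} = 1$ ($b{\left(w,S \right)} = 1 - 0 = 1 + 0 = 1$)
$E = 10$ ($E = 8 + 2 \cdot 1 = 8 + 2 = 10$)
$E \left(-40\right) - 150 = 10 \left(-40\right) - 150 = -400 - 150 = -550$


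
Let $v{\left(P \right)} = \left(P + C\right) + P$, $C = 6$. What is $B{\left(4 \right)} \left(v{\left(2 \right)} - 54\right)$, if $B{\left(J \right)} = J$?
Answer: $-176$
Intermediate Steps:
$v{\left(P \right)} = 6 + 2 P$ ($v{\left(P \right)} = \left(P + 6\right) + P = \left(6 + P\right) + P = 6 + 2 P$)
$B{\left(4 \right)} \left(v{\left(2 \right)} - 54\right) = 4 \left(\left(6 + 2 \cdot 2\right) - 54\right) = 4 \left(\left(6 + 4\right) - 54\right) = 4 \left(10 - 54\right) = 4 \left(-44\right) = -176$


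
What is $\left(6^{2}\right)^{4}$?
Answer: $1679616$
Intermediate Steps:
$\left(6^{2}\right)^{4} = 36^{4} = 1679616$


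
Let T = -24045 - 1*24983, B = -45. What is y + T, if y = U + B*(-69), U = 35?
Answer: -45888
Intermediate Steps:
y = 3140 (y = 35 - 45*(-69) = 35 + 3105 = 3140)
T = -49028 (T = -24045 - 24983 = -49028)
y + T = 3140 - 49028 = -45888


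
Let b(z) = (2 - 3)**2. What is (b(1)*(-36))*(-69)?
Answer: 2484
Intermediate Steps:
b(z) = 1 (b(z) = (-1)**2 = 1)
(b(1)*(-36))*(-69) = (1*(-36))*(-69) = -36*(-69) = 2484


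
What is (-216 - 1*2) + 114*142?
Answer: 15970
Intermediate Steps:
(-216 - 1*2) + 114*142 = (-216 - 2) + 16188 = -218 + 16188 = 15970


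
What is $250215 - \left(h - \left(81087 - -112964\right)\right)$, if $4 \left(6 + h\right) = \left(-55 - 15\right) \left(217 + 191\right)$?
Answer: $451412$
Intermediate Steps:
$h = -7146$ ($h = -6 + \frac{\left(-55 - 15\right) \left(217 + 191\right)}{4} = -6 + \frac{\left(-70\right) 408}{4} = -6 + \frac{1}{4} \left(-28560\right) = -6 - 7140 = -7146$)
$250215 - \left(h - \left(81087 - -112964\right)\right) = 250215 - \left(-7146 - \left(81087 - -112964\right)\right) = 250215 - \left(-7146 - \left(81087 + 112964\right)\right) = 250215 - \left(-7146 - 194051\right) = 250215 - -201197 = 250215 + 201197 = 451412$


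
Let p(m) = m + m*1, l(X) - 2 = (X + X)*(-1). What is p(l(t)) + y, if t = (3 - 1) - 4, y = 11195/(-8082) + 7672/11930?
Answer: 542733937/48209130 ≈ 11.258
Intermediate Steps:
y = -35775623/48209130 (y = 11195*(-1/8082) + 7672*(1/11930) = -11195/8082 + 3836/5965 = -35775623/48209130 ≈ -0.74209)
t = -2 (t = 2 - 4 = -2)
l(X) = 2 - 2*X (l(X) = 2 + (X + X)*(-1) = 2 + (2*X)*(-1) = 2 - 2*X)
p(m) = 2*m (p(m) = m + m = 2*m)
p(l(t)) + y = 2*(2 - 2*(-2)) - 35775623/48209130 = 2*(2 + 4) - 35775623/48209130 = 2*6 - 35775623/48209130 = 12 - 35775623/48209130 = 542733937/48209130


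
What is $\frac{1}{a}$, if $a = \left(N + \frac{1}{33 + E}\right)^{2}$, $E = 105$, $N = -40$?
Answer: $\frac{19044}{30459361} \approx 0.00062523$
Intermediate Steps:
$a = \frac{30459361}{19044}$ ($a = \left(-40 + \frac{1}{33 + 105}\right)^{2} = \left(-40 + \frac{1}{138}\right)^{2} = \left(- \frac{5519}{138}\right)^{2} = \frac{30459361}{19044} \approx 1599.4$)
$\frac{1}{a} = \frac{1}{\frac{30459361}{19044}} = \frac{19044}{30459361}$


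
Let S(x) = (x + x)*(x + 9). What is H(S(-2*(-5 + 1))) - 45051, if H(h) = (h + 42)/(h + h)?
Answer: -12253715/272 ≈ -45050.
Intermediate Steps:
S(x) = 2*x*(9 + x) (S(x) = (2*x)*(9 + x) = 2*x*(9 + x))
H(h) = (42 + h)/(2*h) (H(h) = (42 + h)/((2*h)) = (42 + h)*(1/(2*h)) = (42 + h)/(2*h))
H(S(-2*(-5 + 1))) - 45051 = (42 + 2*(-2*(-5 + 1))*(9 - 2*(-5 + 1)))/(2*((2*(-2*(-5 + 1))*(9 - 2*(-5 + 1))))) - 45051 = (42 + 2*(-2*(-4))*(9 - 2*(-4)))/(2*((2*(-2*(-4))*(9 - 2*(-4))))) - 45051 = (42 + 2*8*(9 + 8))/(2*((2*8*(9 + 8)))) - 45051 = (42 + 2*8*17)/(2*((2*8*17))) - 45051 = (½)*(42 + 272)/272 - 45051 = (½)*(1/272)*314 - 45051 = 157/272 - 45051 = -12253715/272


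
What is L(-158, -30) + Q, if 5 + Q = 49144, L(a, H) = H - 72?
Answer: 49037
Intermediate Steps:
L(a, H) = -72 + H
Q = 49139 (Q = -5 + 49144 = 49139)
L(-158, -30) + Q = (-72 - 30) + 49139 = -102 + 49139 = 49037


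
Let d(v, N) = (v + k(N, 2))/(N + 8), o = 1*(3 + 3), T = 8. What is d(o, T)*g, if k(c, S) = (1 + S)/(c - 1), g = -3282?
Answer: -73845/56 ≈ -1318.7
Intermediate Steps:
k(c, S) = (1 + S)/(-1 + c)
o = 6 (o = 1*6 = 6)
d(v, N) = (v + 3/(-1 + N))/(8 + N) (d(v, N) = (v + (1 + 2)/(-1 + N))/(N + 8) = (v + 3/(-1 + N))/(8 + N))
d(o, T)*g = ((3 + 6*(-1 + 8))/((-1 + 8)*(8 + 8)))*(-3282) = ((3 + 6*7)/(7*16))*(-3282) = ((1/7)*(1/16)*(3 + 42))*(-3282) = ((1/7)*(1/16)*45)*(-3282) = (45/112)*(-3282) = -73845/56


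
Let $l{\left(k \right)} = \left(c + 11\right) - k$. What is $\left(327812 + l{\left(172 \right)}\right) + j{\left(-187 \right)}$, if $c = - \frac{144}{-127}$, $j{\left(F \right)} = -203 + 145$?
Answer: $\frac{41604455}{127} \approx 3.2759 \cdot 10^{5}$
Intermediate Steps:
$j{\left(F \right)} = -58$
$c = \frac{144}{127}$ ($c = \left(-144\right) \left(- \frac{1}{127}\right) = \frac{144}{127} \approx 1.1339$)
$l{\left(k \right)} = \frac{1541}{127} - k$ ($l{\left(k \right)} = \left(\frac{144}{127} + 11\right) - k = \frac{1541}{127} - k$)
$\left(327812 + l{\left(172 \right)}\right) + j{\left(-187 \right)} = \left(327812 + \left(\frac{1541}{127} - 172\right)\right) - 58 = \left(327812 - \frac{20303}{127}\right) - 58 = \frac{41611821}{127} - 58 = \frac{41604455}{127}$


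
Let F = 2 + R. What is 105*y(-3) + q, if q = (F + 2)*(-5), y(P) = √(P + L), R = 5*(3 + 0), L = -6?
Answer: -95 + 315*I ≈ -95.0 + 315.0*I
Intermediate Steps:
R = 15 (R = 5*3 = 15)
F = 17 (F = 2 + 15 = 17)
y(P) = √(-6 + P) (y(P) = √(P - 6) = √(-6 + P))
q = -95 (q = (17 + 2)*(-5) = 19*(-5) = -95)
105*y(-3) + q = 105*√(-6 - 3) - 95 = 105*√(-9) - 95 = 105*(3*I) - 95 = 315*I - 95 = -95 + 315*I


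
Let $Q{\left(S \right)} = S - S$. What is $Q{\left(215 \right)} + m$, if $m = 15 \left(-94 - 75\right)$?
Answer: $-2535$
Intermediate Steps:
$Q{\left(S \right)} = 0$
$m = -2535$ ($m = 15 \left(-169\right) = -2535$)
$Q{\left(215 \right)} + m = 0 - 2535 = -2535$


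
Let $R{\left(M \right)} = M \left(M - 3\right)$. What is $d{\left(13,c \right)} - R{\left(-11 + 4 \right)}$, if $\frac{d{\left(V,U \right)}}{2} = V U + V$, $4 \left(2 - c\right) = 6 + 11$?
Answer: $- \frac{205}{2} \approx -102.5$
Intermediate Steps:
$R{\left(M \right)} = M \left(-3 + M\right)$
$c = - \frac{9}{4}$ ($c = 2 - \frac{6 + 11}{4} = 2 - \frac{17}{4} = - \frac{9}{4} \approx -2.25$)
$d{\left(V,U \right)} = 2 V + 2 U V$ ($d{\left(V,U \right)} = 2 \left(V U + V\right) = 2 \left(U V + V\right) = 2 \left(V + U V\right) = 2 V + 2 U V$)
$d{\left(13,c \right)} - R{\left(-11 + 4 \right)} = 2 \cdot 13 \left(1 - \frac{9}{4}\right) - \left(-11 + 4\right) \left(-3 + \left(-11 + 4\right)\right) = 2 \cdot 13 \left(- \frac{5}{4}\right) - - 7 \left(-3 - 7\right) = - \frac{65}{2} - \left(-7\right) \left(-10\right) = - \frac{65}{2} - 70 = - \frac{205}{2}$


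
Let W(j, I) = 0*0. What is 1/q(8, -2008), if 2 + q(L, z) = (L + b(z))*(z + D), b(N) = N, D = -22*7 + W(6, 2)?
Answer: 1/4323998 ≈ 2.3127e-7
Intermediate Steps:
W(j, I) = 0
D = -154 (D = -22*7 + 0 = -154 + 0 = -154)
q(L, z) = -2 + (-154 + z)*(L + z) (q(L, z) = -2 + (L + z)*(z - 154) = -2 + (L + z)*(-154 + z) = -2 + (-154 + z)*(L + z))
1/q(8, -2008) = 1/(-2 + (-2008)**2 - 154*8 - 154*(-2008) + 8*(-2008)) = 1/(-2 + 4032064 - 1232 + 309232 - 16064) = 1/4323998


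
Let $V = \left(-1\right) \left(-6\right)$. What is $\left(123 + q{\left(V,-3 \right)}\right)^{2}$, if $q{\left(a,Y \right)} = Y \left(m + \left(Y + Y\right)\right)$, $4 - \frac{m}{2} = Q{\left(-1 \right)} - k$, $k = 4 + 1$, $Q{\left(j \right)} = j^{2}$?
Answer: $8649$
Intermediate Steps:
$k = 5$
$m = 16$ ($m = 8 - 2 \left(\left(-1\right)^{2} - 5\right) = 8 - 2 \left(1 - 5\right) = 8 - -8 = 8 + 8 = 16$)
$V = 6$
$q{\left(a,Y \right)} = Y \left(16 + 2 Y\right)$ ($q{\left(a,Y \right)} = Y \left(16 + \left(Y + Y\right)\right) = Y \left(16 + 2 Y\right)$)
$\left(123 + q{\left(V,-3 \right)}\right)^{2} = \left(123 + 2 \left(-3\right) \left(8 - 3\right)\right)^{2} = \left(123 + 2 \left(-3\right) 5\right)^{2} = \left(123 - 30\right)^{2} = 93^{2} = 8649$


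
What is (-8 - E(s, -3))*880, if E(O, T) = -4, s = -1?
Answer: -3520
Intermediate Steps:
(-8 - E(s, -3))*880 = (-8 - 1*(-4))*880 = (-8 + 4)*880 = -4*880 = -3520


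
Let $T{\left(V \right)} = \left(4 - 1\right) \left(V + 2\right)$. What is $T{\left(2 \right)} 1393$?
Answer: $16716$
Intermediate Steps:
$T{\left(V \right)} = 6 + 3 V$ ($T{\left(V \right)} = 3 \left(2 + V\right) = 6 + 3 V$)
$T{\left(2 \right)} 1393 = \left(6 + 3 \cdot 2\right) 1393 = \left(6 + 6\right) 1393 = 12 \cdot 1393 = 16716$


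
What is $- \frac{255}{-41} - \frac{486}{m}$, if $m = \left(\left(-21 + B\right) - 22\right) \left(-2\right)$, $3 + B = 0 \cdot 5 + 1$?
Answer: $\frac{168}{205} \approx 0.81951$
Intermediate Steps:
$B = -2$ ($B = -3 + \left(0 \cdot 5 + 1\right) = -3 + \left(0 + 1\right) = -3 + 1 = -2$)
$m = 90$ ($m = \left(\left(-21 - 2\right) - 22\right) \left(-2\right) = \left(-23 - 22\right) \left(-2\right) = \left(-45\right) \left(-2\right) = 90$)
$- \frac{255}{-41} - \frac{486}{m} = - \frac{255}{-41} - \frac{486}{90} = \left(-255\right) \left(- \frac{1}{41}\right) - \frac{27}{5} = \frac{255}{41} - \frac{27}{5} = \frac{168}{205}$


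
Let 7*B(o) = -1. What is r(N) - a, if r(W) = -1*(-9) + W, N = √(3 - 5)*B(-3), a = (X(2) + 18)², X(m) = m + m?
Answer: -475 - I*√2/7 ≈ -475.0 - 0.20203*I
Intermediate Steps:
X(m) = 2*m
a = 484 (a = (2*2 + 18)² = (4 + 18)² = 22² = 484)
B(o) = -⅐ (B(o) = (⅐)*(-1) = -⅐)
N = -I*√2/7 (N = √(3 - 5)*(-⅐) = √(-2)*(-⅐) = (I*√2)*(-⅐) = -I*√2/7 ≈ -0.20203*I)
r(W) = 9 + W
r(N) - a = (9 - I*√2/7) - 1*484 = (9 - I*√2/7) - 484 = -475 - I*√2/7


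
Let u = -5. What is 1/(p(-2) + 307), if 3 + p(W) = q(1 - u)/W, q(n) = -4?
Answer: 1/306 ≈ 0.0032680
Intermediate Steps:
p(W) = -3 - 4/W
1/(p(-2) + 307) = 1/((-3 - 4/(-2)) + 307) = 1/((-3 - 4*(-½)) + 307) = 1/((-3 + 2) + 307) = 1/(-1 + 307) = 1/306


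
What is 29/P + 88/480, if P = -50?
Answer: -119/300 ≈ -0.39667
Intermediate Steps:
29/P + 88/480 = 29/(-50) + 88/480 = 29*(-1/50) + 88*(1/480) = -29/50 + 11/60 = -119/300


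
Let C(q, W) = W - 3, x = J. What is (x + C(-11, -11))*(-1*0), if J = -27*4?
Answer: 0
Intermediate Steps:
J = -108
x = -108
C(q, W) = -3 + W
(x + C(-11, -11))*(-1*0) = (-108 + (-3 - 11))*(-1*0) = (-108 - 14)*0 = -122*0 = 0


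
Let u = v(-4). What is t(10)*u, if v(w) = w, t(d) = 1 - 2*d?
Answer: 76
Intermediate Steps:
u = -4
t(10)*u = (1 - 2*10)*(-4) = (1 - 20)*(-4) = -19*(-4) = 76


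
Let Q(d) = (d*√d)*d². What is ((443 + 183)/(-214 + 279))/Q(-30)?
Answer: 313*I*√30/26325000 ≈ 6.5123e-5*I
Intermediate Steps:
Q(d) = d^(7/2) (Q(d) = d^(3/2)*d² = d^(7/2))
((443 + 183)/(-214 + 279))/Q(-30) = ((443 + 183)/(-214 + 279))/((-30)^(7/2)) = (626/65)/((-27000*I*√30)) = (626*(1/65))*(I*√30/810000) = 626*(I*√30/810000)/65 = 313*I*√30/26325000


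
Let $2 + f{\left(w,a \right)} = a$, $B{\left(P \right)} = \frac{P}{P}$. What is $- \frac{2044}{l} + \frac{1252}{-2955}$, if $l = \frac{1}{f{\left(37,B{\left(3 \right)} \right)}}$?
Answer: $\frac{6038768}{2955} \approx 2043.6$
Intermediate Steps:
$B{\left(P \right)} = 1$
$f{\left(w,a \right)} = -2 + a$
$l = -1$ ($l = \frac{1}{-2 + 1} = \frac{1}{-1} = -1$)
$- \frac{2044}{l} + \frac{1252}{-2955} = - \frac{2044}{-1} + \frac{1252}{-2955} = \left(-2044\right) \left(-1\right) + 1252 \left(- \frac{1}{2955}\right) = 2044 - \frac{1252}{2955} = \frac{6038768}{2955}$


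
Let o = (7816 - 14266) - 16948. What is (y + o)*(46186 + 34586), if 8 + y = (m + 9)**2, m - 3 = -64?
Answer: -1672141944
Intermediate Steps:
m = -61 (m = 3 - 64 = -61)
o = -23398 (o = -6450 - 16948 = -23398)
y = 2696 (y = -8 + (-61 + 9)**2 = -8 + (-52)**2 = -8 + 2704 = 2696)
(y + o)*(46186 + 34586) = (2696 - 23398)*(46186 + 34586) = -20702*80772 = -1672141944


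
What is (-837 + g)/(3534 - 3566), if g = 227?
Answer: 305/16 ≈ 19.063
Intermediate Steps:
(-837 + g)/(3534 - 3566) = (-837 + 227)/(3534 - 3566) = -610/(-32) = -610*(-1/32) = 305/16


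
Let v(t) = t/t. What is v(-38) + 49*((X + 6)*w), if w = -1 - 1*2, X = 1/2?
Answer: -1909/2 ≈ -954.50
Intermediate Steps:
X = 1/2 ≈ 0.50000
w = -3 (w = -1 - 2 = -3)
v(t) = 1
v(-38) + 49*((X + 6)*w) = 1 + 49*((1/2 + 6)*(-3)) = 1 + 49*((13/2)*(-3)) = 1 + 49*(-39/2) = 1 - 1911/2 = -1909/2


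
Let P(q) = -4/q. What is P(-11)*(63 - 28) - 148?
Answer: -1488/11 ≈ -135.27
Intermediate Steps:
P(-11)*(63 - 28) - 148 = (-4/(-11))*(63 - 28) - 148 = -4*(-1/11)*35 - 148 = (4/11)*35 - 148 = 140/11 - 148 = -1488/11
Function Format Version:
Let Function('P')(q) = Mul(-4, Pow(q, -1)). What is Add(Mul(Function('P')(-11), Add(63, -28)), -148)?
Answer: Rational(-1488, 11) ≈ -135.27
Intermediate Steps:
Add(Mul(Function('P')(-11), Add(63, -28)), -148) = Add(Mul(Mul(-4, Pow(-11, -1)), Add(63, -28)), -148) = Add(Mul(Mul(-4, Rational(-1, 11)), 35), -148) = Add(Mul(Rational(4, 11), 35), -148) = Add(Rational(140, 11), -148) = Rational(-1488, 11)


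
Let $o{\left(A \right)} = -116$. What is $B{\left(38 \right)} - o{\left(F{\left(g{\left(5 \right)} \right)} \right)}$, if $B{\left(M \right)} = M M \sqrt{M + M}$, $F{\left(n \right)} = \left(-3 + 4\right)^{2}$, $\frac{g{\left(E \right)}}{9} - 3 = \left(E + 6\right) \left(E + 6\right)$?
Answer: $116 + 2888 \sqrt{19} \approx 12705.0$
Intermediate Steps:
$g{\left(E \right)} = 27 + 9 \left(6 + E\right)^{2}$ ($g{\left(E \right)} = 27 + 9 \left(E + 6\right) \left(E + 6\right) = 27 + 9 \left(6 + E\right) \left(6 + E\right) = 27 + 9 \left(6 + E\right)^{2}$)
$F{\left(n \right)} = 1$ ($F{\left(n \right)} = 1^{2} = 1$)
$B{\left(M \right)} = \sqrt{2} M^{\frac{5}{2}}$ ($B{\left(M \right)} = M^{2} \sqrt{2 M} = M^{2} \sqrt{2} \sqrt{M} = \sqrt{2} M^{\frac{5}{2}}$)
$B{\left(38 \right)} - o{\left(F{\left(g{\left(5 \right)} \right)} \right)} = \sqrt{2} \cdot 38^{\frac{5}{2}} - -116 = \sqrt{2} \cdot 1444 \sqrt{38} + 116 = 2888 \sqrt{19} + 116 = 116 + 2888 \sqrt{19}$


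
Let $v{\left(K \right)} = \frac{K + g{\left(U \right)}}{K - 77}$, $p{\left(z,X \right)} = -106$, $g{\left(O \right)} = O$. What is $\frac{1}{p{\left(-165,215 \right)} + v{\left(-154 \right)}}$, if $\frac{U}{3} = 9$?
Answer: $- \frac{231}{24359} \approx -0.0094831$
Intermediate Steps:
$U = 27$ ($U = 3 \cdot 9 = 27$)
$v{\left(K \right)} = \frac{27 + K}{-77 + K}$ ($v{\left(K \right)} = \frac{K + 27}{K - 77} = \frac{27 + K}{-77 + K}$)
$\frac{1}{p{\left(-165,215 \right)} + v{\left(-154 \right)}} = \frac{1}{-106 + \frac{27 - 154}{-77 - 154}} = \frac{1}{-106 + \frac{1}{-231} \left(-127\right)} = \frac{1}{-106 - - \frac{127}{231}} = \frac{1}{-106 + \frac{127}{231}} = \frac{1}{- \frac{24359}{231}} = - \frac{231}{24359}$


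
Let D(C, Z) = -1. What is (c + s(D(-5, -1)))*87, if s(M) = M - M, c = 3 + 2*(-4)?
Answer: -435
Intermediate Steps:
c = -5 (c = 3 - 8 = -5)
s(M) = 0
(c + s(D(-5, -1)))*87 = (-5 + 0)*87 = -5*87 = -435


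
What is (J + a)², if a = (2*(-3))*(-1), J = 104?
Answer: 12100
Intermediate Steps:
a = 6 (a = -6*(-1) = 6)
(J + a)² = (104 + 6)² = 110² = 12100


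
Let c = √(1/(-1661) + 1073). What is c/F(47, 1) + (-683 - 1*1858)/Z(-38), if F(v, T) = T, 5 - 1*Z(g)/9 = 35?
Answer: 847/90 + 6*√82231127/1661 ≈ 42.168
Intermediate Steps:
Z(g) = -270 (Z(g) = 45 - 9*35 = 45 - 315 = -270)
c = 6*√82231127/1661 (c = √(-1/1661 + 1073) = √(1782252/1661) = 6*√82231127/1661 ≈ 32.757)
c/F(47, 1) + (-683 - 1*1858)/Z(-38) = (6*√82231127/1661)/1 + (-683 - 1*1858)/(-270) = (6*√82231127/1661)*1 + (-683 - 1858)*(-1/270) = 6*√82231127/1661 - 2541*(-1/270) = 6*√82231127/1661 + 847/90 = 847/90 + 6*√82231127/1661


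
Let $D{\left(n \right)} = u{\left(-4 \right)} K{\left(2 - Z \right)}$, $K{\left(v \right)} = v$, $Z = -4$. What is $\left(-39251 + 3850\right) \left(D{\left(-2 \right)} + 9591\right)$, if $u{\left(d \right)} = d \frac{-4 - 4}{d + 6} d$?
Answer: $-325937007$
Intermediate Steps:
$u{\left(d \right)} = - \frac{8 d^{2}}{6 + d}$ ($u{\left(d \right)} = d \left(- \frac{8}{6 + d}\right) d = - \frac{8 d}{6 + d} d = - \frac{8 d^{2}}{6 + d}$)
$D{\left(n \right)} = -384$ ($D{\left(n \right)} = - \frac{8 \left(-4\right)^{2}}{6 - 4} \left(2 - -4\right) = \left(-8\right) 16 \cdot \frac{1}{2} \left(2 + 4\right) = \left(-8\right) 16 \cdot \frac{1}{2} \cdot 6 = \left(-64\right) 6 = -384$)
$\left(-39251 + 3850\right) \left(D{\left(-2 \right)} + 9591\right) = \left(-39251 + 3850\right) \left(-384 + 9591\right) = \left(-35401\right) 9207 = -325937007$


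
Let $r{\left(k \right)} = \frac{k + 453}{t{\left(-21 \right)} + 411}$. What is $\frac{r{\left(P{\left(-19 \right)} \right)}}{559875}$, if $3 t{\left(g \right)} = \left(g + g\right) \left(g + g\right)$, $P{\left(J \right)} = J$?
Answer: $\frac{434}{559315125} \approx 7.7595 \cdot 10^{-7}$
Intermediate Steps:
$t{\left(g \right)} = \frac{4 g^{2}}{3}$ ($t{\left(g \right)} = \frac{\left(g + g\right) \left(g + g\right)}{3} = \frac{2 g 2 g}{3} = \frac{4 g^{2}}{3}$)
$r{\left(k \right)} = \frac{151}{333} + \frac{k}{999}$ ($r{\left(k \right)} = \frac{k + 453}{\frac{4 \left(-21\right)^{2}}{3} + 411} = \frac{453 + k}{\frac{4}{3} \cdot 441 + 411} = \frac{453 + k}{588 + 411} = \frac{453 + k}{999} = \left(453 + k\right) \frac{1}{999} = \frac{151}{333} + \frac{k}{999}$)
$\frac{r{\left(P{\left(-19 \right)} \right)}}{559875} = \frac{\frac{151}{333} + \frac{1}{999} \left(-19\right)}{559875} = \left(\frac{151}{333} - \frac{19}{999}\right) \frac{1}{559875} = \frac{434}{999} \cdot \frac{1}{559875} = \frac{434}{559315125}$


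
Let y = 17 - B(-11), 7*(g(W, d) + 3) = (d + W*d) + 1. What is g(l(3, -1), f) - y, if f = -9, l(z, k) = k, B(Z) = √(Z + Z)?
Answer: -139/7 + I*√22 ≈ -19.857 + 4.6904*I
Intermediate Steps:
B(Z) = √2*√Z (B(Z) = √(2*Z) = √2*√Z)
g(W, d) = -20/7 + d/7 + W*d/7 (g(W, d) = -3 + ((d + W*d) + 1)/7 = -3 + (1 + d + W*d)/7 = -3 + (⅐ + d/7 + W*d/7) = -20/7 + d/7 + W*d/7)
y = 17 - I*√22 (y = 17 - √2*√(-11) = 17 - √2*I*√11 = 17 - I*√22 ≈ 17.0 - 4.6904*I)
g(l(3, -1), f) - y = (-20/7 + (⅐)*(-9) + (⅐)*(-1)*(-9)) - (17 - I*√22) = (-20/7 - 9/7 + 9/7) + (-17 + I*√22) = -20/7 + (-17 + I*√22) = -139/7 + I*√22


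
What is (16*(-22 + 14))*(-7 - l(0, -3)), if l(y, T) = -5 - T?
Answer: 640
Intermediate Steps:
(16*(-22 + 14))*(-7 - l(0, -3)) = (16*(-22 + 14))*(-7 - (-5 - 1*(-3))) = (16*(-8))*(-7 - (-5 + 3)) = -128*(-7 - 1*(-2)) = -128*(-7 + 2) = -128*(-5) = 640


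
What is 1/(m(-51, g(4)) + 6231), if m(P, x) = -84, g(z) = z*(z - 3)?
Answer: 1/6147 ≈ 0.00016268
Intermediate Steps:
g(z) = z*(-3 + z)
1/(m(-51, g(4)) + 6231) = 1/(-84 + 6231) = 1/6147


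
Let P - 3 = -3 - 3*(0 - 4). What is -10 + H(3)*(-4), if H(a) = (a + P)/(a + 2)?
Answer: -22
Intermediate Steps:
P = 12 (P = 3 + (-3 - 3*(0 - 4)) = 3 + (-3 - 3*(-4)) = 3 + (-3 - 1*(-12)) = 3 + (-3 + 12) = 3 + 9 = 12)
H(a) = (12 + a)/(2 + a) (H(a) = (a + 12)/(a + 2) = (12 + a)/(2 + a))
-10 + H(3)*(-4) = -10 + ((12 + 3)/(2 + 3))*(-4) = -10 + (15/5)*(-4) = -10 + ((⅕)*15)*(-4) = -10 + 3*(-4) = -10 - 12 = -22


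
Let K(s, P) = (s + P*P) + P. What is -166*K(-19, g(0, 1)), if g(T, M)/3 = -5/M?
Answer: -31706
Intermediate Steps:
g(T, M) = -15/M (g(T, M) = 3*(-5/M) = -15/M)
K(s, P) = P + s + P² (K(s, P) = (s + P²) + P = P + s + P²)
-166*K(-19, g(0, 1)) = -166*(-15/1 - 19 + (-15/1)²) = -166*(-15*1 - 19 + (-15*1)²) = -166*(-15 - 19 + (-15)²) = -166*(-15 - 19 + 225) = -166*191 = -31706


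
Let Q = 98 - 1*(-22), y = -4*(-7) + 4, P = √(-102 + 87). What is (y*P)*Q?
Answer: 3840*I*√15 ≈ 14872.0*I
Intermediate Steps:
P = I*√15 (P = √(-15) = I*√15 ≈ 3.873*I)
y = 32 (y = 28 + 4 = 32)
Q = 120 (Q = 98 + 22 = 120)
(y*P)*Q = (32*(I*√15))*120 = (32*I*√15)*120 = 3840*I*√15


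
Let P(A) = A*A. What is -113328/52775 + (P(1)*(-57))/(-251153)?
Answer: -28459659009/13254599575 ≈ -2.1472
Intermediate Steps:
P(A) = A**2
-113328/52775 + (P(1)*(-57))/(-251153) = -113328/52775 + (1**2*(-57))/(-251153) = -113328*1/52775 + (1*(-57))*(-1/251153) = -113328/52775 - 57*(-1/251153) = -113328/52775 + 57/251153 = -28459659009/13254599575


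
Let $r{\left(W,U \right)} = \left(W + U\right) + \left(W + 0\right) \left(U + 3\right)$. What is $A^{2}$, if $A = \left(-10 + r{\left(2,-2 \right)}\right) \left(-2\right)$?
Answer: $256$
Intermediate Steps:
$r{\left(W,U \right)} = U + W + W \left(3 + U\right)$ ($r{\left(W,U \right)} = \left(U + W\right) + W \left(3 + U\right) = U + W + W \left(3 + U\right)$)
$A = 16$ ($A = \left(-10 - -2\right) \left(-2\right) = \left(-10 + 2\right) \left(-2\right) = \left(-8\right) \left(-2\right) = 16$)
$A^{2} = 16^{2} = 256$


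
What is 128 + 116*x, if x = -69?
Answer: -7876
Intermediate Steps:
128 + 116*x = 128 + 116*(-69) = 128 - 8004 = -7876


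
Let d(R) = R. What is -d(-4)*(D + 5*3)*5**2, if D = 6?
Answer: 2100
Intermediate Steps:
-d(-4)*(D + 5*3)*5**2 = -(-4*(6 + 5*3))*5**2 = -(-4*(6 + 15))*25 = -(-4*21)*25 = -(-84)*25 = -1*(-2100) = 2100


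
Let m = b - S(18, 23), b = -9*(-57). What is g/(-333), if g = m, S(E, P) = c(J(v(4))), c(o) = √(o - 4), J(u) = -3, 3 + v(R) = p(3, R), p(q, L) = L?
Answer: -57/37 + I*√7/333 ≈ -1.5405 + 0.0079452*I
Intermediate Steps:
v(R) = -3 + R
c(o) = √(-4 + o)
S(E, P) = I*√7 (S(E, P) = √(-4 - 3) = √(-7) = I*√7)
b = 513
m = 513 - I*√7 ≈ 513.0 - 2.6458*I
g = 513 - I*√7 ≈ 513.0 - 2.6458*I
g/(-333) = (513 - I*√7)/(-333) = -(513 - I*√7)/333 = -57/37 + I*√7/333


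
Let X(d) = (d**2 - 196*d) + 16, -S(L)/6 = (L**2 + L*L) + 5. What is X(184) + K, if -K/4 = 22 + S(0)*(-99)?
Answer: -14160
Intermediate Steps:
S(L) = -30 - 12*L**2 (S(L) = -6*((L**2 + L*L) + 5) = -6*((L**2 + L**2) + 5) = -6*(2*L**2 + 5) = -6*(5 + 2*L**2) = -30 - 12*L**2)
X(d) = 16 + d**2 - 196*d
K = -11968 (K = -4*(22 + (-30 - 12*0**2)*(-99)) = -4*(22 + (-30 - 12*0)*(-99)) = -4*(22 + (-30 + 0)*(-99)) = -4*(22 - 30*(-99)) = -4*(22 + 2970) = -4*2992 = -11968)
X(184) + K = (16 + 184**2 - 196*184) - 11968 = (16 + 33856 - 36064) - 11968 = -2192 - 11968 = -14160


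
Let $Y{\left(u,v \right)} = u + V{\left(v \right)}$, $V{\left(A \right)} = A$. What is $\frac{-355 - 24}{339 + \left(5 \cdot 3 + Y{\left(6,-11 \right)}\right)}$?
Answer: $- \frac{379}{349} \approx -1.086$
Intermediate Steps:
$Y{\left(u,v \right)} = u + v$
$\frac{-355 - 24}{339 + \left(5 \cdot 3 + Y{\left(6,-11 \right)}\right)} = \frac{-355 - 24}{339 + \left(5 \cdot 3 + \left(6 - 11\right)\right)} = - \frac{379}{339 + \left(15 - 5\right)} = - \frac{379}{339 + 10} = - \frac{379}{349}$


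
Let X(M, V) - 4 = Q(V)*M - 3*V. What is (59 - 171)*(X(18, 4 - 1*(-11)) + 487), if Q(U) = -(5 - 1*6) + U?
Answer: -82208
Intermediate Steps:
Q(U) = 1 + U (Q(U) = -(5 - 6) + U = -1*(-1) + U = 1 + U)
X(M, V) = 4 - 3*V + M*(1 + V) (X(M, V) = 4 + ((1 + V)*M - 3*V) = 4 + (M*(1 + V) - 3*V) = 4 + (-3*V + M*(1 + V)) = 4 - 3*V + M*(1 + V))
(59 - 171)*(X(18, 4 - 1*(-11)) + 487) = (59 - 171)*((4 - 3*(4 - 1*(-11)) + 18*(1 + (4 - 1*(-11)))) + 487) = -112*((4 - 3*(4 + 11) + 18*(1 + (4 + 11))) + 487) = -112*((4 - 3*15 + 18*(1 + 15)) + 487) = -112*((4 - 45 + 18*16) + 487) = -112*((4 - 45 + 288) + 487) = -112*(247 + 487) = -112*734 = -82208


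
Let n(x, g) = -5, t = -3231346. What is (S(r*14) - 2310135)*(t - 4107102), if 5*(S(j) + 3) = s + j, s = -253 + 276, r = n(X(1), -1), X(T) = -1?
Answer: 84764482836176/5 ≈ 1.6953e+13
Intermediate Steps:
r = -5
s = 23
S(j) = 8/5 + j/5 (S(j) = -3 + (23 + j)/5 = -3 + (23/5 + j/5) = 8/5 + j/5)
(S(r*14) - 2310135)*(t - 4107102) = ((8/5 + (-5*14)/5) - 2310135)*(-3231346 - 4107102) = ((8/5 + (⅕)*(-70)) - 2310135)*(-7338448) = ((8/5 - 14) - 2310135)*(-7338448) = (-62/5 - 2310135)*(-7338448) = -11550737/5*(-7338448) = 84764482836176/5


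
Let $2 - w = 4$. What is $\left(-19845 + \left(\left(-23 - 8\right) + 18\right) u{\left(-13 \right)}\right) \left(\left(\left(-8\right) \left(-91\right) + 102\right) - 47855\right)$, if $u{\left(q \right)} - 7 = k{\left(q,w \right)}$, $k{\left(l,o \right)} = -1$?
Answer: $936879075$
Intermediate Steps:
$w = -2$ ($w = 2 - 4 = -2$)
$u{\left(q \right)} = 6$ ($u{\left(q \right)} = 7 - 1 = 6$)
$\left(-19845 + \left(\left(-23 - 8\right) + 18\right) u{\left(-13 \right)}\right) \left(\left(\left(-8\right) \left(-91\right) + 102\right) - 47855\right) = \left(-19845 + \left(\left(-23 - 8\right) + 18\right) 6\right) \left(\left(\left(-8\right) \left(-91\right) + 102\right) - 47855\right) = \left(-19845 + \left(-31 + 18\right) 6\right) \left(\left(728 + 102\right) - 47855\right) = \left(-19845 - 78\right) \left(830 - 47855\right) = \left(-19845 - 78\right) \left(-47025\right) = \left(-19923\right) \left(-47025\right) = 936879075$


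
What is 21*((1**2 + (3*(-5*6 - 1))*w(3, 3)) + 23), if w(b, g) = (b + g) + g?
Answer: -17073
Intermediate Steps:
w(b, g) = b + 2*g
21*((1**2 + (3*(-5*6 - 1))*w(3, 3)) + 23) = 21*((1**2 + (3*(-5*6 - 1))*(3 + 2*3)) + 23) = 21*((1 + (3*(-30 - 1))*(3 + 6)) + 23) = 21*((1 + (3*(-31))*9) + 23) = 21*((1 - 93*9) + 23) = 21*((1 - 837) + 23) = 21*(-836 + 23) = 21*(-813) = -17073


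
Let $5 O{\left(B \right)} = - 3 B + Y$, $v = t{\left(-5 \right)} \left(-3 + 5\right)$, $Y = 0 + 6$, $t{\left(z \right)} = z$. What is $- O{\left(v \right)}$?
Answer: $- \frac{36}{5} \approx -7.2$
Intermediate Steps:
$Y = 6$
$v = -10$ ($v = - 5 \left(-3 + 5\right) = \left(-5\right) 2 = -10$)
$O{\left(B \right)} = \frac{6}{5} - \frac{3 B}{5}$ ($O{\left(B \right)} = \frac{- 3 B + 6}{5} = \frac{6 - 3 B}{5} = \frac{6}{5} - \frac{3 B}{5}$)
$- O{\left(v \right)} = - (\frac{6}{5} - -6) = - (\frac{6}{5} + 6) = \left(-1\right) \frac{36}{5} = - \frac{36}{5}$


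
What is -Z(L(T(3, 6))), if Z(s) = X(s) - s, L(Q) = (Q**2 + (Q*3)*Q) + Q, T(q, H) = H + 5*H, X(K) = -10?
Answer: 5230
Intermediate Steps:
T(q, H) = 6*H
L(Q) = Q + 4*Q**2 (L(Q) = (Q**2 + (3*Q)*Q) + Q = (Q**2 + 3*Q**2) + Q = 4*Q**2 + Q = Q + 4*Q**2)
Z(s) = -10 - s
-Z(L(T(3, 6))) = -(-10 - 6*6*(1 + 4*(6*6))) = -(-10 - 36*(1 + 4*36)) = -(-10 - 36*(1 + 144)) = -(-10 - 36*145) = -(-10 - 1*5220) = -(-10 - 5220) = -1*(-5230) = 5230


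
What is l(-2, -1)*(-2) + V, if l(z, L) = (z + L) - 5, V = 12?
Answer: 28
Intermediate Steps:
l(z, L) = -5 + L + z (l(z, L) = (L + z) - 5 = -5 + L + z)
l(-2, -1)*(-2) + V = (-5 - 1 - 2)*(-2) + 12 = -8*(-2) + 12 = 16 + 12 = 28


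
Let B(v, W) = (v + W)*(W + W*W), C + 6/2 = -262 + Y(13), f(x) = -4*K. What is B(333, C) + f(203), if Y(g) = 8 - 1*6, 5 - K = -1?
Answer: 4823396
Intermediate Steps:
K = 6 (K = 5 - 1*(-1) = 5 + 1 = 6)
f(x) = -24 (f(x) = -4*6 = -24)
Y(g) = 2 (Y(g) = 8 - 6 = 2)
C = -263 (C = -3 + (-262 + 2) = -3 - 260 = -263)
B(v, W) = (W + v)*(W + W²)
B(333, C) + f(203) = -263*(-263 + 333 + (-263)² - 263*333) - 24 = -263*(-263 + 333 + 69169 - 87579) - 24 = -263*(-18340) - 24 = 4823420 - 24 = 4823396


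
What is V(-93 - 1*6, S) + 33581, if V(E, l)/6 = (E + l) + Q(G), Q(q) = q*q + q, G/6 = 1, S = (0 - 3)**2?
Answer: 33293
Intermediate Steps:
S = 9 (S = (-3)**2 = 9)
G = 6 (G = 6*1 = 6)
Q(q) = q + q**2 (Q(q) = q**2 + q = q + q**2)
V(E, l) = 252 + 6*E + 6*l (V(E, l) = 6*((E + l) + 6*(1 + 6)) = 6*((E + l) + 6*7) = 6*((E + l) + 42) = 6*(42 + E + l) = 252 + 6*E + 6*l)
V(-93 - 1*6, S) + 33581 = (252 + 6*(-93 - 1*6) + 6*9) + 33581 = (252 + 6*(-93 - 6) + 54) + 33581 = (252 + 6*(-99) + 54) + 33581 = (252 - 594 + 54) + 33581 = -288 + 33581 = 33293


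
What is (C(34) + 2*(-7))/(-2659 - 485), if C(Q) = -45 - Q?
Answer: 31/1048 ≈ 0.029580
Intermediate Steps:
(C(34) + 2*(-7))/(-2659 - 485) = ((-45 - 1*34) + 2*(-7))/(-2659 - 485) = ((-45 - 34) - 14)/(-3144) = (-79 - 14)*(-1/3144) = -93*(-1/3144) = 31/1048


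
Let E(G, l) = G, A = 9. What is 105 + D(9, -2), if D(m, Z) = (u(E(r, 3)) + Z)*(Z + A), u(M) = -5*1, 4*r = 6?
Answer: 56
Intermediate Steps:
r = 3/2 (r = (1/4)*6 = 3/2 ≈ 1.5000)
u(M) = -5
D(m, Z) = (-5 + Z)*(9 + Z) (D(m, Z) = (-5 + Z)*(Z + 9) = (-5 + Z)*(9 + Z))
105 + D(9, -2) = 105 + (-45 + (-2)**2 + 4*(-2)) = 105 + (-45 + 4 - 8) = 105 - 49 = 56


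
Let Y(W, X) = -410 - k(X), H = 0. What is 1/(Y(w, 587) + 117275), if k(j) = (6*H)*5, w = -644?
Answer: 1/116865 ≈ 8.5569e-6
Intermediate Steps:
k(j) = 0 (k(j) = (6*0)*5 = 0*5 = 0)
Y(W, X) = -410 (Y(W, X) = -410 - 1*0 = -410 + 0 = -410)
1/(Y(w, 587) + 117275) = 1/(-410 + 117275) = 1/116865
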